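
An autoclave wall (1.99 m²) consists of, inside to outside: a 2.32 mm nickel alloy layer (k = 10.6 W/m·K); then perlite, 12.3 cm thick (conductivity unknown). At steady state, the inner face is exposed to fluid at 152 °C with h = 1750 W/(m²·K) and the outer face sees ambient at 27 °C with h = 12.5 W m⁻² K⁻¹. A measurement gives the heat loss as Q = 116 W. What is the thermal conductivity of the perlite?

ΣR = ΔT/Q = |152 − 27|/116 = 1.078 K/W
Known resistances:
  R_conv,in = 1/(hA) = 1/(1750·1.99) = 2.872×10^-4 K/W
  R_nickel alloy = L/(kA) = 0.00232/(10.6·1.99) = 1.100×10^-4 K/W
  R_conv,out = 1/(hA) = 1/(12.5·1.99) = 0.04020 K/W
R_perlite = ΣR − ΣR_known = 1.078 − 0.04060 = 1.037 K/W
L/(kA) = 1.037 ⇒ k = 0.123/(1.037·1.99) = 0.0596 W/m·K

k = 0.0596 W/m·K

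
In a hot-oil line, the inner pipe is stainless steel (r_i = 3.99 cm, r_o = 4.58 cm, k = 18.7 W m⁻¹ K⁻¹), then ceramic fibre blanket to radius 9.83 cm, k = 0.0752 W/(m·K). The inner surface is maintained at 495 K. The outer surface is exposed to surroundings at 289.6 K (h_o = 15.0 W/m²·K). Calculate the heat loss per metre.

Resistance network (inner→outer):
  R'_stainless steel = ln(0.0458/0.0399)/(2πk) = 0.1379/(2π·18.7) = 0.001174 m·K/W
  R'_ceramic fibre blanket = ln(0.0983/0.0458)/(2πk) = 0.7637/(2π·0.0752) = 1.616 m·K/W
  R'_conv,out = 1/(2πr h) = 1/(2π·0.0983·15.0) = 0.1079 m·K/W
ΣR = 0.001174 + 1.616 + 0.1079 = 1.725 m·K/W
Q' = ΔT/ΣR = (495 K − 289.6 K)/1.725 = 119 W/m

Q' = 119 W/m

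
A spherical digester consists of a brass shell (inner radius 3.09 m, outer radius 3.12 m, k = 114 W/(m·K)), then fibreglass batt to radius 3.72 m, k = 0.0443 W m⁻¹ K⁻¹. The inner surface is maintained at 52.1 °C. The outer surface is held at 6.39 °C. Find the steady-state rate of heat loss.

Q = 492 W

Treat each layer as a resistance in series:
  R_brass = (1/3.09 − 1/3.12)/(4πk) = 0.003112/(4π·114) = 2.172×10^-6 K/W
  R_fibreglass batt = (1/3.12 − 1/3.72)/(4πk) = 0.05170/(4π·0.0443) = 0.09286 K/W
ΣR = 2.172×10^-6 + 0.09286 = 0.09286 K/W
Q = ΔT/ΣR = (52.1 °C − 6.39 °C)/0.09286 = 492 W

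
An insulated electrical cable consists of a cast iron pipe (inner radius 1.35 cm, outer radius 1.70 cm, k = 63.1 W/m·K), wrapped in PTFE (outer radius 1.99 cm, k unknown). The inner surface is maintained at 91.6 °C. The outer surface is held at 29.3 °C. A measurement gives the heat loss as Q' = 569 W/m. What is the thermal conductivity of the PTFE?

k = 0.230 W/m·K

ΣR = ΔT/Q' = |91.6 − 29.3|/569 = 0.1095 m·K/W
Known resistances:
  R'_cast iron = ln(0.0170/0.0135)/(2πk) = 0.2305/(2π·63.1) = 5.814×10^-4 m·K/W
R_PTFE = ΣR − ΣR_known = 0.1095 − 5.814×10^-4 = 0.1089 m·K/W
ln(r₂/r₁)/(2πk) = 0.1089 ⇒ k = 0.1575/(2π·0.1089) = 0.230 W/m·K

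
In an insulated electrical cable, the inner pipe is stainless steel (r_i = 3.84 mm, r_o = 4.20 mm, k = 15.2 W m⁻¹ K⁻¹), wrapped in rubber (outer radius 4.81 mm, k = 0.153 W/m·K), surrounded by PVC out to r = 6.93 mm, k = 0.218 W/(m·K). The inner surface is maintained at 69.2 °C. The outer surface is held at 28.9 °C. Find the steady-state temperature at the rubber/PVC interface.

Treat each layer as a resistance in series:
  R'_stainless steel = ln(0.00420/0.00384)/(2πk) = 0.08961/(2π·15.2) = 9.383×10^-4 m·K/W
  R'_rubber = ln(0.00481/0.00420)/(2πk) = 0.1356/(2π·0.153) = 0.1411 m·K/W
  R'_PVC = ln(0.00693/0.00481)/(2πk) = 0.3652/(2π·0.218) = 0.2666 m·K/W
ΣR = 9.383×10^-4 + 0.1411 + 0.2666 = 0.4086 m·K/W
Q' = ΔT/ΣR = (69.2 °C − 28.9 °C)/0.4086 = 98.63 W/m
From the inner boundary to the rubber/PVC interface, ΣR_partial = 0.1420 m·K/W.
T_interface = T_in − Q'·ΣR_partial = 69.2 °C − (98.63)(0.1420) = 55.2 °C

T = 55.2 °C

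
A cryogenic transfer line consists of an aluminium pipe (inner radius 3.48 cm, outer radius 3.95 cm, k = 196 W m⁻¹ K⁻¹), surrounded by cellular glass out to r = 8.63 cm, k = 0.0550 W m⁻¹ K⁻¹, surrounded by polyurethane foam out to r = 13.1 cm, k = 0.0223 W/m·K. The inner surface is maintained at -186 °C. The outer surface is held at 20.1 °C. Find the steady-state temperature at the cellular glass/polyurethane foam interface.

T = -97.1 °C

Resistance network (inner→outer):
  R'_aluminium = ln(0.0395/0.0348)/(2πk) = 0.1267/(2π·196) = 1.029×10^-4 m·K/W
  R'_cellular glass = ln(0.0863/0.0395)/(2πk) = 0.7815/(2π·0.0550) = 2.262 m·K/W
  R'_polyurethane foam = ln(0.131/0.0863)/(2πk) = 0.4174/(2π·0.0223) = 2.979 m·K/W
ΣR = 1.029×10^-4 + 2.262 + 2.979 = 5.241 m·K/W
Q' = ΔT/ΣR = (-186 °C − 20.1 °C)/5.241 = -39.32 W/m
From the inner boundary to the cellular glass/polyurethane foam interface, ΣR_partial = 2.262 m·K/W.
T_interface = T_in − Q'·ΣR_partial = -186 °C − (-39.32)(2.262) = -97.1 °C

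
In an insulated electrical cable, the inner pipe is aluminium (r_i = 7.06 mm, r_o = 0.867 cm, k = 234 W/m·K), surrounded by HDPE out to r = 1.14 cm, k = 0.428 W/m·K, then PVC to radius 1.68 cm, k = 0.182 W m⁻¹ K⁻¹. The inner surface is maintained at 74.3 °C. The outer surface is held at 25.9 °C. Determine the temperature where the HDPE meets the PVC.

T = 63.1 °C

Resistance network (inner→outer):
  R'_aluminium = ln(0.00867/0.00706)/(2πk) = 0.2054/(2π·234) = 1.397×10^-4 m·K/W
  R'_HDPE = ln(0.0114/0.00867)/(2πk) = 0.2737/(2π·0.428) = 0.1018 m·K/W
  R'_PVC = ln(0.0168/0.0114)/(2πk) = 0.3878/(2π·0.182) = 0.3391 m·K/W
ΣR = 1.397×10^-4 + 0.1018 + 0.3391 = 0.4410 m·K/W
Q' = ΔT/ΣR = (74.3 °C − 25.9 °C)/0.4410 = 109.8 W/m
From the inner boundary to the HDPE/PVC interface, ΣR_partial = 0.1019 m·K/W.
T_interface = T_in − Q'·ΣR_partial = 74.3 °C − (109.8)(0.1019) = 63.1 °C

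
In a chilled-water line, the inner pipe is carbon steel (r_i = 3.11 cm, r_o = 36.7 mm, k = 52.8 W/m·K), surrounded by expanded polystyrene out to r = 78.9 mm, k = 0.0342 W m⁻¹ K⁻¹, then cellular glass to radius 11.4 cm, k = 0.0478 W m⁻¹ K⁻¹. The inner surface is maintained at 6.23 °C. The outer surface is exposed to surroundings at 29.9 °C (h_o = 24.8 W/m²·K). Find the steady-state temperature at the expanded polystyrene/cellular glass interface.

T = 23.6 °C

Series thermal resistances, inner to outer:
  R'_carbon steel = ln(0.0367/0.0311)/(2πk) = 0.1656/(2π·52.8) = 4.991×10^-4 m·K/W
  R'_expanded polystyrene = ln(0.0789/0.0367)/(2πk) = 0.7654/(2π·0.0342) = 3.562 m·K/W
  R'_cellular glass = ln(0.114/0.0789)/(2πk) = 0.3680/(2π·0.0478) = 1.225 m·K/W
  R'_conv,out = 1/(2πr h) = 1/(2π·0.114·24.8) = 0.05629 m·K/W
ΣR = 4.991×10^-4 + 3.562 + 1.225 + 0.05629 = 4.844 m·K/W
Q' = ΔT/ΣR = (6.23 °C − 29.9 °C)/4.844 = -4.886 W/m
From the inner boundary to the expanded polystyrene/cellular glass interface, ΣR_partial = 3.562 m·K/W.
T_interface = T_in − Q'·ΣR_partial = 6.23 °C − (-4.886)(3.562) = 23.6 °C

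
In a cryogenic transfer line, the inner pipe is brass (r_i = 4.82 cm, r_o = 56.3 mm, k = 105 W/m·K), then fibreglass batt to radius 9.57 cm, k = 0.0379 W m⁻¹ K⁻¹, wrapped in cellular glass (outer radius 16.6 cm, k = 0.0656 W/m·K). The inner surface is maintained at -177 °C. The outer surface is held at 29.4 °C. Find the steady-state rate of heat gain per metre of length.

Series thermal resistances, inner to outer:
  R'_brass = ln(0.0563/0.0482)/(2πk) = 0.1553/(2π·105) = 2.355×10^-4 m·K/W
  R'_fibreglass batt = ln(0.0957/0.0563)/(2πk) = 0.5305/(2π·0.0379) = 2.228 m·K/W
  R'_cellular glass = ln(0.166/0.0957)/(2πk) = 0.5508/(2π·0.0656) = 1.336 m·K/W
ΣR = 2.355×10^-4 + 2.228 + 1.336 = 3.564 m·K/W
Q' = ΔT/ΣR = (-177 °C − 29.4 °C)/3.564 = -57.9 W/m
(Negative Q' ⇒ heat flows inward; heat gain = 57.9 W/m.)

Q' = 57.9 W/m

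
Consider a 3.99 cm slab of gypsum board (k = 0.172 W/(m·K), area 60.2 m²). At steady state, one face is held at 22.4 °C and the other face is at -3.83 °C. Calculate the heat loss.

Q = 6810 W

Q = kA·ΔT/L = 0.172 × 60.2 × |22.4 °C − -3.83 °C| / 0.0399 = 6810 W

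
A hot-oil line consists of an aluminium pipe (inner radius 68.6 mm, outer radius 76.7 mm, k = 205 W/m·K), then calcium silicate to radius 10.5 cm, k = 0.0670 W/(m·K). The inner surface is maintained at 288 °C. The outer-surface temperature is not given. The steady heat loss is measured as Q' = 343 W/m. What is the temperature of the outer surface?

T_out = 32.1 °C

Series resistances:
  R'_aluminium = ln(0.0767/0.0686)/(2πk) = 0.1116/(2π·205) = 8.665×10^-5 m·K/W
  R'_calcium silicate = ln(0.105/0.0767)/(2πk) = 0.3141/(2π·0.0670) = 0.7460 m·K/W
ΣR = 0.7461 m·K/W
ΔT = Q'·ΣR = 343 × 0.7461 = 255.9 K
Heat flows outward, so T_out = T_in − ΔT = 288 − 255.9 = 32.1 °C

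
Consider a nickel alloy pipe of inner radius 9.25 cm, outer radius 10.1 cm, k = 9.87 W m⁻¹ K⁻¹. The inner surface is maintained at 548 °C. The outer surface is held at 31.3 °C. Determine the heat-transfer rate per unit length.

Q' = 364 kW/m

Q' = 2πk·ΔT/ln(r₂/r₁) = 2π × 9.87 × 516.7 / ln(0.101/0.0925) = 3.64×10^5 W/m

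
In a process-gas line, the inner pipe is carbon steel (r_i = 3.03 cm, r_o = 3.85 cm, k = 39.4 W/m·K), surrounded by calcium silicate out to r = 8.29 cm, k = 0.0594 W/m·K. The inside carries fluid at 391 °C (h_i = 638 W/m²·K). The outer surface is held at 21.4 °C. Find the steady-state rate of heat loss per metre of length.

Resistance network (inner→outer):
  R'_conv,in = 1/(2πr h) = 1/(2π·0.0303·638) = 0.008233 m·K/W
  R'_carbon steel = ln(0.0385/0.0303)/(2πk) = 0.2395/(2π·39.4) = 9.675×10^-4 m·K/W
  R'_calcium silicate = ln(0.0829/0.0385)/(2πk) = 0.7670/(2π·0.0594) = 2.055 m·K/W
ΣR = 0.008233 + 9.675×10^-4 + 2.055 = 2.064 m·K/W
Q' = ΔT/ΣR = (391 °C − 21.4 °C)/2.064 = 179 W/m

Q' = 179 W/m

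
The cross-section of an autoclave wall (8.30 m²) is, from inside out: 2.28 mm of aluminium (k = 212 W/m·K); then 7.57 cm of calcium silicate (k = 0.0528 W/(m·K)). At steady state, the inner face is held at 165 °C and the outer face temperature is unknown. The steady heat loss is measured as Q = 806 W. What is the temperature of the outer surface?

Sum the resistances:
  R_aluminium = L/(kA) = 0.00228/(212·8.30) = 1.296×10^-6 K/W
  R_calcium silicate = L/(kA) = 0.0757/(0.0528·8.30) = 0.1727 K/W
ΣR = 0.1727 K/W
ΔT = Q·ΣR = 806 × 0.1727 = 139.2 K
Heat flows outward, so T_out = T_in − ΔT = 165 − 139.2 = 25.8 °C

T_out = 25.8 °C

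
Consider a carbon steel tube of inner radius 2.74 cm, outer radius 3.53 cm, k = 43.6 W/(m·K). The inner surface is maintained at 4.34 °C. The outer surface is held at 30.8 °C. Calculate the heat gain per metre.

Q' = 28.6 kW/m

Q' = 2πk·ΔT/ln(r₂/r₁) = 2π × 43.6 × 26.46 / ln(0.0353/0.0274) = 28600 W/m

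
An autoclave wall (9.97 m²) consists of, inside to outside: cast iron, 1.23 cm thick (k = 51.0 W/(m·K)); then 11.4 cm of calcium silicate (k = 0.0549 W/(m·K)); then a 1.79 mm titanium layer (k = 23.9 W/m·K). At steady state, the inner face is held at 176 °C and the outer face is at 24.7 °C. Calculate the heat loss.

Resistance network (inner→outer):
  R_cast iron = L/(kA) = 0.0123/(51.0·9.97) = 2.419×10^-5 K/W
  R_calcium silicate = L/(kA) = 0.114/(0.0549·9.97) = 0.2083 K/W
  R_titanium = L/(kA) = 0.00179/(23.9·9.97) = 7.512×10^-6 K/W
ΣR = 2.419×10^-5 + 0.2083 + 7.512×10^-6 = 0.2083 K/W
Q = ΔT/ΣR = (176 °C − 24.7 °C)/0.2083 = 726 W

Q = 726 W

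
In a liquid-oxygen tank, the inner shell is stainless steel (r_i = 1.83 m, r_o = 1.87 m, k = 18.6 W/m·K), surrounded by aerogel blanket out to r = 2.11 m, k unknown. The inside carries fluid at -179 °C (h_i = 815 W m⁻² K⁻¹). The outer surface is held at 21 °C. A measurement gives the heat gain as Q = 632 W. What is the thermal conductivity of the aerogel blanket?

ΣR = ΔT/Q = |-179 − 21|/632 = 0.3165 K/W
Known resistances:
  R_conv,in = 1/(4πr²h) = 1/(4π·1.83²·815) = 2.916×10^-5 K/W
  R_stainless steel = (1/1.83 − 1/1.87)/(4πk) = 0.01169/(4π·18.6) = 5.001×10^-5 K/W
R_aerogel blanket = ΣR − ΣR_known = 0.3165 − 7.917×10^-5 = 0.3164 K/W
(1/r₁−1/r₂)/(4πk) = 0.3164 ⇒ k = 0.06083/(4π·0.3164) = 0.0153 W/m·K

k = 0.0153 W/m·K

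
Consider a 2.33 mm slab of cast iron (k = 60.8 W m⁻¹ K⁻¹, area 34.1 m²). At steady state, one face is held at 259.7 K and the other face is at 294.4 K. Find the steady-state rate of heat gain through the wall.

Q = kA·ΔT/L = 60.8 × 34.1 × |259.7 K − 294.4 K| / 0.00233 = 3.09×10^7 W

Q = 30900 kW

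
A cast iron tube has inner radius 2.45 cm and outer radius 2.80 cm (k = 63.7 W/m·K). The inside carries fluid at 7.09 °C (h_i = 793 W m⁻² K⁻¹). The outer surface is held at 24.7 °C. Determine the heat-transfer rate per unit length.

Series thermal resistances, inner to outer:
  R'_conv,in = 1/(2πr h) = 1/(2π·0.0245·793) = 0.008192 m·K/W
  R'_cast iron = ln(0.0280/0.0245)/(2πk) = 0.1335/(2π·63.7) = 3.336×10^-4 m·K/W
ΣR = 0.008192 + 3.336×10^-4 = 0.008526 m·K/W
Q' = ΔT/ΣR = (7.09 °C − 24.7 °C)/0.008526 = -2070 W/m
(Negative Q' ⇒ heat flows inward; heat gain = 2070 W/m.)

Q' = 2070 W/m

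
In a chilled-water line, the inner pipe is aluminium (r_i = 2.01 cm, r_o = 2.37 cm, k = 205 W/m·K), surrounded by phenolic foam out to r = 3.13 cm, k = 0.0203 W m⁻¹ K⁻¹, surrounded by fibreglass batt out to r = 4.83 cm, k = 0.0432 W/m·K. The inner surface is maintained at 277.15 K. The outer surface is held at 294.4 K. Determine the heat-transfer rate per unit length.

Resistance network (inner→outer):
  R'_aluminium = ln(0.0237/0.0201)/(2πk) = 0.1648/(2π·205) = 1.279×10^-4 m·K/W
  R'_phenolic foam = ln(0.0313/0.0237)/(2πk) = 0.2781/(2π·0.0203) = 2.181 m·K/W
  R'_fibreglass batt = ln(0.0483/0.0313)/(2πk) = 0.4338/(2π·0.0432) = 1.598 m·K/W
ΣR = 1.279×10^-4 + 2.181 + 1.598 = 3.779 m·K/W
Q' = ΔT/ΣR = (277.15 K − 294.4 K)/3.779 = -4.56 W/m
(Negative Q' ⇒ heat flows inward; heat gain = 4.56 W/m.)

Q' = 4.56 W/m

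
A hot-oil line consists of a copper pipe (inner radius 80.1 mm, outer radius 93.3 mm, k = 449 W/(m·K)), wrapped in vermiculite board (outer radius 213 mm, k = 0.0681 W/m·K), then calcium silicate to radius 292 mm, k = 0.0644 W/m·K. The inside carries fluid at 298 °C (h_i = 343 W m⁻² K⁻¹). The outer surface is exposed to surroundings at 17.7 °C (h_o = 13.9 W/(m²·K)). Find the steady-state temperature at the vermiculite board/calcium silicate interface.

Resistance network (inner→outer):
  R'_conv,in = 1/(2πr h) = 1/(2π·0.0801·343) = 0.005793 m·K/W
  R'_copper = ln(0.0933/0.0801)/(2πk) = 0.1525/(2π·449) = 5.407×10^-5 m·K/W
  R'_vermiculite board = ln(0.213/0.0933)/(2πk) = 0.8255/(2π·0.0681) = 1.929 m·K/W
  R'_calcium silicate = ln(0.292/0.213)/(2πk) = 0.3155/(2π·0.0644) = 0.7796 m·K/W
  R'_conv,out = 1/(2πr h) = 1/(2π·0.292·13.9) = 0.03921 m·K/W
ΣR = 0.005793 + 5.407×10^-5 + 1.929 + 0.7796 + 0.03921 = 2.754 m·K/W
Q' = ΔT/ΣR = (298 °C − 17.7 °C)/2.754 = 101.8 W/m
From the inner boundary to the vermiculite board/calcium silicate interface, ΣR_partial = 1.935 m·K/W.
T_interface = T_in − Q'·ΣR_partial = 298 °C − (101.8)(1.935) = 101 °C

T = 101 °C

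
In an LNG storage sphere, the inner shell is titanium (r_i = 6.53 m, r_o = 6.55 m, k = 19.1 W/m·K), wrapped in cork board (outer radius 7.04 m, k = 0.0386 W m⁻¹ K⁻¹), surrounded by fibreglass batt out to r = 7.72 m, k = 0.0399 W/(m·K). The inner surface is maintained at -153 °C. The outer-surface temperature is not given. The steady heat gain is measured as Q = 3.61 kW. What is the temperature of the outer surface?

Sum the resistances:
  R_titanium = (1/6.53 − 1/6.55)/(4πk) = 4.676×10^-4/(4π·19.1) = 1.948×10^-6 K/W
  R_cork board = (1/6.55 − 1/7.04)/(4πk) = 0.01063/(4π·0.0386) = 0.02191 K/W
  R_fibreglass batt = (1/7.04 − 1/7.72)/(4πk) = 0.01251/(4π·0.0399) = 0.02495 K/W
ΣR = 0.04686 K/W
ΔT = Q·ΣR = 3610 × 0.04686 = 169.2 K
Heat flows inward, so T_out = T_in + ΔT = -153 + 169.2 = 16.2 °C

T_out = 16.2 °C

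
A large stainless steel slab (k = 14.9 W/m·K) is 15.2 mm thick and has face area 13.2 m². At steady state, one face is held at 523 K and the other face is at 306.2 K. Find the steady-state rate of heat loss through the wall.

Q = kA·ΔT/L = 14.9 × 13.2 × |523 K − 306.2 K| / 0.0152 = 2.81×10^6 W

Q = 2810 kW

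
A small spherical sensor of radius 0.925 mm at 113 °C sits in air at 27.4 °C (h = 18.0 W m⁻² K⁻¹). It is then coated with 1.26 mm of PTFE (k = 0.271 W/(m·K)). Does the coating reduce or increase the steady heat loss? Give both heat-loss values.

increases: 0.0166 → 0.0772 W

Critical radius for a sphere: r_cr = 2k/h = 0.0301 m = 3.01 cm.
Outer radius after coating: r₂ = 9.25×10^-4 + 0.00126 = 0.002185 m.
Since r₁ < r_cr and r₂ ≤ r_cr, the coating moves toward the maximum at r_cr — heat loss rises.
Bare: R = 1/(4πr₁²h) = 5167 K/W; Q = 85.6/5167 = 0.0166 W.
Coated: R = R_cond + R_conv = 1109 K/W; Q = 85.6/1109 = 0.0772 W.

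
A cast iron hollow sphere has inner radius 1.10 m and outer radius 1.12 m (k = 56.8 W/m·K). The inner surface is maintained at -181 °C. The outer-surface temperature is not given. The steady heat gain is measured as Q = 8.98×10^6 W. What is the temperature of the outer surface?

T_out = 23.2 °C

Sum the resistances:
  R_cast iron = (1/1.10 − 1/1.12)/(4πk) = 0.01623/(4π·56.8) = 2.274×10^-5 K/W
ΣR = 2.274×10^-5 K/W
ΔT = Q·ΣR = 8.98×10^6 × 2.274×10^-5 = 204.2 K
Heat flows inward, so T_out = T_in + ΔT = -181 + 204.2 = 23.2 °C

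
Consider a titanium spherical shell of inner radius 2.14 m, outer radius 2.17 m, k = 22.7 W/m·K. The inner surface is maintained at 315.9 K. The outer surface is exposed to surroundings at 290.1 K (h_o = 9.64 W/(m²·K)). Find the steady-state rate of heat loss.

Treat each layer as a resistance in series:
  R_titanium = (1/2.14 − 1/2.17)/(4πk) = 0.006460/(4π·22.7) = 2.265×10^-5 K/W
  R_conv,out = 1/(4πr²h) = 1/(4π·2.17²·9.64) = 0.001753 K/W
ΣR = 2.265×10^-5 + 0.001753 = 0.001776 K/W
Q = ΔT/ΣR = (315.9 K − 290.1 K)/0.001776 = 14500 W

Q = 14500 W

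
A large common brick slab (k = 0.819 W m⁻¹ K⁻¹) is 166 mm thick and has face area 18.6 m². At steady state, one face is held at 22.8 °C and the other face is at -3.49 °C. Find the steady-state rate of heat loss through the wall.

Q = kA·ΔT/L = 0.819 × 18.6 × |22.8 °C − -3.49 °C| / 0.166 = 2410 W

Q = 2.41 kW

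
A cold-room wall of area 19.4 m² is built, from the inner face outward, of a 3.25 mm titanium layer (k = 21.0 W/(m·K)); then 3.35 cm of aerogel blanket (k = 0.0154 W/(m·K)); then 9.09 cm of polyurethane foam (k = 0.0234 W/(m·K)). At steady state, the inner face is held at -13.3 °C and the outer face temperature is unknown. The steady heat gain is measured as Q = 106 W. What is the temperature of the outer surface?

T_out = 19.8 °C

Sum the resistances:
  R_titanium = L/(kA) = 0.00325/(21.0·19.4) = 7.977×10^-6 K/W
  R_aerogel blanket = L/(kA) = 0.0335/(0.0154·19.4) = 0.1121 K/W
  R_polyurethane foam = L/(kA) = 0.0909/(0.0234·19.4) = 0.2002 K/W
ΣR = 0.3124 K/W
ΔT = Q·ΣR = 106 × 0.3124 = 33.11 K
Heat flows inward, so T_out = T_in + ΔT = -13.3 + 33.11 = 19.8 °C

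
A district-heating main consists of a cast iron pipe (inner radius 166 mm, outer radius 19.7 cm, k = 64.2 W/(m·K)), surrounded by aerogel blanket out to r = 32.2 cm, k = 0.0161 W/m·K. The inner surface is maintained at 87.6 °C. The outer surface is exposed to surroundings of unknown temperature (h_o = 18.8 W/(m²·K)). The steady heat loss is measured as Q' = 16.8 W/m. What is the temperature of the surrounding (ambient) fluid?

T_out = 5.55 °C

Sum the resistances:
  R'_cast iron = ln(0.197/0.166)/(2πk) = 0.1712/(2π·64.2) = 4.245×10^-4 m·K/W
  R'_aerogel blanket = ln(0.322/0.197)/(2πk) = 0.4913/(2π·0.0161) = 4.857 m·K/W
  R'_conv,out = 1/(2πr h) = 1/(2π·0.322·18.8) = 0.02629 m·K/W
ΣR = 4.884 m·K/W
ΔT = Q'·ΣR = 16.8 × 4.884 = 82.05 K
Heat flows outward, so T_out = T_in − ΔT = 87.6 − 82.05 = 5.55 °C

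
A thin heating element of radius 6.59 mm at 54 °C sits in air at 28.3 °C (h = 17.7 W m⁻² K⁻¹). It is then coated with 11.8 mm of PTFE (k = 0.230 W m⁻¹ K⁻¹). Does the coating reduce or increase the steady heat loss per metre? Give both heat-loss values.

increases: 18.8 → 21.4 W/m

Critical radius for a cylinder: r_cr = k/h = 0.0130 m = 1.30 cm.
Outer radius after coating: r₂ = 0.00659 + 0.0118 = 0.01839 m.
r₁ < r_cr < r₂: heat loss rises to a maximum at r_cr then falls. Whether the coating helps depends on whether Q(r₂) has dropped back below Q(r₁).
Bare: R = 1/(2πr₁h) = 1.364 m·K/W; Q = 25.7/1.364 = 18.8 W/m.
Coated: R = R_cond + R_conv = 1.199 m·K/W; Q = 25.7/1.199 = 21.4 W/m.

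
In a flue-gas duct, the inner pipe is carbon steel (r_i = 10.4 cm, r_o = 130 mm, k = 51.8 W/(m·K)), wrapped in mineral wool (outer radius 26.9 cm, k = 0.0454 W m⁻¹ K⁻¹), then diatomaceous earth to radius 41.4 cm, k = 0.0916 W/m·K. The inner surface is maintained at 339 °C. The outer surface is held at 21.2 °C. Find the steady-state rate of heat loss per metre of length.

Q' = 96.3 W/m

Treat each layer as a resistance in series:
  R'_carbon steel = ln(0.130/0.104)/(2πk) = 0.2231/(2π·51.8) = 6.856×10^-4 m·K/W
  R'_mineral wool = ln(0.269/0.130)/(2πk) = 0.7272/(2π·0.0454) = 2.549 m·K/W
  R'_diatomaceous earth = ln(0.414/0.269)/(2πk) = 0.4312/(2π·0.0916) = 0.7491 m·K/W
ΣR = 6.856×10^-4 + 2.549 + 0.7491 = 3.299 m·K/W
Q' = ΔT/ΣR = (339 °C − 21.2 °C)/3.299 = 96.3 W/m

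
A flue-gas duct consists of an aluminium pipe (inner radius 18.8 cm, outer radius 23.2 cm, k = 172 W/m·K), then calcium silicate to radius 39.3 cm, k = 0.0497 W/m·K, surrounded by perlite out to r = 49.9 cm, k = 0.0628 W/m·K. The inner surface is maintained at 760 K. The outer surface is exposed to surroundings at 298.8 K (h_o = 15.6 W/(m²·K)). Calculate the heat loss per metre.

Q' = 199 W/m

Resistance network (inner→outer):
  R'_aluminium = ln(0.232/0.188)/(2πk) = 0.2103/(2π·172) = 1.946×10^-4 m·K/W
  R'_calcium silicate = ln(0.393/0.232)/(2πk) = 0.5271/(2π·0.0497) = 1.688 m·K/W
  R'_perlite = ln(0.499/0.393)/(2πk) = 0.2388/(2π·0.0628) = 0.6052 m·K/W
  R'_conv,out = 1/(2πr h) = 1/(2π·0.499·15.6) = 0.02045 m·K/W
ΣR = 1.946×10^-4 + 1.688 + 0.6052 + 0.02045 = 2.314 m·K/W
Q' = ΔT/ΣR = (760 K − 298.8 K)/2.314 = 199 W/m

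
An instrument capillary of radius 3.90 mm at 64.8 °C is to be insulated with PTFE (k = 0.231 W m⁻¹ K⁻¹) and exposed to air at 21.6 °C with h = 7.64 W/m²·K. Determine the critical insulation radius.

For a cylinder, r_cr = k_ins/h = 0.231/7.64 = 0.0302 m = 3.02 cm

r_cr = 3.02 cm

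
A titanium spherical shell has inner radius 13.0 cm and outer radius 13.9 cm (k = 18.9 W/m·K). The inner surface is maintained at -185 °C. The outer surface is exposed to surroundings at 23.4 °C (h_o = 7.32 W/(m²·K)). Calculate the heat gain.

Treat each layer as a resistance in series:
  R_titanium = (1/0.130 − 1/0.139)/(4πk) = 0.4981/(4π·18.9) = 0.002097 K/W
  R_conv,out = 1/(4πr²h) = 1/(4π·0.139²·7.32) = 0.5627 K/W
ΣR = 0.002097 + 0.5627 = 0.5648 K/W
Q = ΔT/ΣR = (-185 °C − 23.4 °C)/0.5648 = -369 W
(Negative Q ⇒ heat flows inward; heat gain = 369 W.)

Q = 369 W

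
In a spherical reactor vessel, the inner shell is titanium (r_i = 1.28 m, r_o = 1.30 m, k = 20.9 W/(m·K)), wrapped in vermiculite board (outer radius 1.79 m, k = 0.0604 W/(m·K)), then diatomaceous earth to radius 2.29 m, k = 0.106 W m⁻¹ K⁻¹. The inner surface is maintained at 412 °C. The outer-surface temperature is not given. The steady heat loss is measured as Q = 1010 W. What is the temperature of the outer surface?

T_out = 39.3 °C

Series resistances:
  R_titanium = (1/1.28 − 1/1.30)/(4πk) = 0.01202/(4π·20.9) = 4.576×10^-5 K/W
  R_vermiculite board = (1/1.30 − 1/1.79)/(4πk) = 0.2106/(4π·0.0604) = 0.2774 K/W
  R_diatomaceous earth = (1/1.79 − 1/2.29)/(4πk) = 0.1220/(4π·0.106) = 0.09157 K/W
ΣR = 0.3690 K/W
ΔT = Q·ΣR = 1010 × 0.3690 = 372.7 K
Heat flows outward, so T_out = T_in − ΔT = 412 − 372.7 = 39.3 °C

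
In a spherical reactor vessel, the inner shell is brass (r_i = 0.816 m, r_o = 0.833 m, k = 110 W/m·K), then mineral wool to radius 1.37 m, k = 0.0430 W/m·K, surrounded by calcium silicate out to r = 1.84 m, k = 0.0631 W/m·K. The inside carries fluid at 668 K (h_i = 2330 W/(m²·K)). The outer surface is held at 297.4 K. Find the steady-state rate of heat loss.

Series thermal resistances, inner to outer:
  R_conv,in = 1/(4πr²h) = 1/(4π·0.816²·2330) = 5.129×10^-5 K/W
  R_brass = (1/0.816 − 1/0.833)/(4πk) = 0.02501/(4π·110) = 1.809×10^-5 K/W
  R_mineral wool = (1/0.833 − 1/1.37)/(4πk) = 0.4706/(4π·0.0430) = 0.8708 K/W
  R_calcium silicate = (1/1.37 − 1/1.84)/(4πk) = 0.1864/(4π·0.0631) = 0.2351 K/W
ΣR = 5.129×10^-5 + 1.809×10^-5 + 0.8708 + 0.2351 = 1.106 K/W
Q = ΔT/ΣR = (668 K − 297.4 K)/1.106 = 335 W

Q = 335 W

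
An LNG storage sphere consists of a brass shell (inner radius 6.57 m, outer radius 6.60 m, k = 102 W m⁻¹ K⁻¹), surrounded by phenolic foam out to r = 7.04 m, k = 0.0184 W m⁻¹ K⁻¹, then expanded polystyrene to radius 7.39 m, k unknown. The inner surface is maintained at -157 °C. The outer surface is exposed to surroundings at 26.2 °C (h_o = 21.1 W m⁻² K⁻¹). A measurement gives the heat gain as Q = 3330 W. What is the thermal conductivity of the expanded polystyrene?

k = 0.0383 W/m·K

ΣR = ΔT/Q = |-157 − 26.2|/3330 = 0.05502 K/W
Known resistances:
  R_brass = (1/6.57 − 1/6.60)/(4πk) = 6.919×10^-4/(4π·102) = 5.398×10^-7 K/W
  R_phenolic foam = (1/6.60 − 1/7.04)/(4πk) = 0.009470/(4π·0.0184) = 0.04096 K/W
  R_conv,out = 1/(4πr²h) = 1/(4π·7.39²·21.1) = 6.906×10^-5 K/W
R_expanded polystyrene = ΣR − ΣR_known = 0.05502 − 0.04103 = 0.01399 K/W
(1/r₁−1/r₂)/(4πk) = 0.01399 ⇒ k = 0.006727/(4π·0.01399) = 0.0383 W/m·K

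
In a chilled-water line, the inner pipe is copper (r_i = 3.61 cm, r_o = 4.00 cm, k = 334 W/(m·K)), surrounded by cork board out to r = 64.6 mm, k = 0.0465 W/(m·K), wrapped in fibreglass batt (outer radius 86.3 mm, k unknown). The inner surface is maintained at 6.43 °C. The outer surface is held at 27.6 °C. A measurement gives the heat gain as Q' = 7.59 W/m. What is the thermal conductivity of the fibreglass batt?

ΣR = ΔT/Q' = |6.43 − 27.6|/7.59 = 2.789 m·K/W
Known resistances:
  R'_copper = ln(0.0400/0.0361)/(2πk) = 0.1026/(2π·334) = 4.888×10^-5 m·K/W
  R'_cork board = ln(0.0646/0.0400)/(2πk) = 0.4793/(2π·0.0465) = 1.641 m·K/W
R_fibreglass batt = ΣR − ΣR_known = 2.789 − 1.641 = 1.148 m·K/W
ln(r₂/r₁)/(2πk) = 1.148 ⇒ k = 0.2896/(2π·1.148) = 0.0401 W/m·K

k = 0.0401 W/m·K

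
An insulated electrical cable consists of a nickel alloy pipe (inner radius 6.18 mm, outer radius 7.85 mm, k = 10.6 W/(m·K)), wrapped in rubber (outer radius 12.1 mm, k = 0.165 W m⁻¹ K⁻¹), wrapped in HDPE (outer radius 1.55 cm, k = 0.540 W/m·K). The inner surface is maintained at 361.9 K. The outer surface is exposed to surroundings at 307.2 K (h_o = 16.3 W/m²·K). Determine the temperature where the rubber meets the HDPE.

Series thermal resistances, inner to outer:
  R'_nickel alloy = ln(0.00785/0.00618)/(2πk) = 0.2392/(2π·10.6) = 0.003591 m·K/W
  R'_rubber = ln(0.0121/0.00785)/(2πk) = 0.4327/(2π·0.165) = 0.4174 m·K/W
  R'_HDPE = ln(0.0155/0.0121)/(2πk) = 0.2476/(2π·0.540) = 0.07299 m·K/W
  R'_conv,out = 1/(2πr h) = 1/(2π·0.0155·16.3) = 0.6299 m·K/W
ΣR = 0.003591 + 0.4174 + 0.07299 + 0.6299 = 1.124 m·K/W
Q' = ΔT/ΣR = (361.9 K − 307.2 K)/1.124 = 48.67 W/m
From the inner boundary to the rubber/HDPE interface, ΣR_partial = 0.4210 m·K/W.
T_interface = T_in − Q'·ΣR_partial = 361.9 K − (48.67)(0.4210) = 341.4 K

T = 341.4 K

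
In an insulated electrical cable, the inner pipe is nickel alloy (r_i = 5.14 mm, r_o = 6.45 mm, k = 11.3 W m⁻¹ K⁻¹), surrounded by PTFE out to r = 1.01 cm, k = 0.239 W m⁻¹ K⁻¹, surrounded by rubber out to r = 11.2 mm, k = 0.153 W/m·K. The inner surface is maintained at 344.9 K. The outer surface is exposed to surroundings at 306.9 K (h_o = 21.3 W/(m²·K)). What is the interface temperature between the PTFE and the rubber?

Resistance network (inner→outer):
  R'_nickel alloy = ln(0.00645/0.00514)/(2πk) = 0.2270/(2π·11.3) = 0.003198 m·K/W
  R'_PTFE = ln(0.0101/0.00645)/(2πk) = 0.4485/(2π·0.239) = 0.2986 m·K/W
  R'_rubber = ln(0.0112/0.0101)/(2πk) = 0.1034/(2π·0.153) = 0.1075 m·K/W
  R'_conv,out = 1/(2πr h) = 1/(2π·0.0112·21.3) = 0.6671 m·K/W
ΣR = 0.003198 + 0.2986 + 0.1075 + 0.6671 = 1.076 m·K/W
Q' = ΔT/ΣR = (344.9 K − 306.9 K)/1.076 = 35.32 W/m
From the inner boundary to the PTFE/rubber interface, ΣR_partial = 0.3018 m·K/W.
T_interface = T_in − Q'·ΣR_partial = 344.9 K − (35.32)(0.3018) = 334.2 K

T = 334.2 K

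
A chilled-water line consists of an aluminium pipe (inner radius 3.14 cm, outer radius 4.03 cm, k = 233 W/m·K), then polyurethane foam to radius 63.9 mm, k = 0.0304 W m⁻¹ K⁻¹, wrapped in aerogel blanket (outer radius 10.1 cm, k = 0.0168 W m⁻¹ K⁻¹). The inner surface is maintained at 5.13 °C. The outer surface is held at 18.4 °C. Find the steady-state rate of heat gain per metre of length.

Q' = 1.97 W/m

Resistance network (inner→outer):
  R'_aluminium = ln(0.0403/0.0314)/(2πk) = 0.2495/(2π·233) = 1.705×10^-4 m·K/W
  R'_polyurethane foam = ln(0.0639/0.0403)/(2πk) = 0.4610/(2π·0.0304) = 2.413 m·K/W
  R'_aerogel blanket = ln(0.101/0.0639)/(2πk) = 0.4578/(2π·0.0168) = 4.337 m·K/W
ΣR = 1.705×10^-4 + 2.413 + 4.337 = 6.750 m·K/W
Q' = ΔT/ΣR = (5.13 °C − 18.4 °C)/6.750 = -1.97 W/m
(Negative Q' ⇒ heat flows inward; heat gain = 1.97 W/m.)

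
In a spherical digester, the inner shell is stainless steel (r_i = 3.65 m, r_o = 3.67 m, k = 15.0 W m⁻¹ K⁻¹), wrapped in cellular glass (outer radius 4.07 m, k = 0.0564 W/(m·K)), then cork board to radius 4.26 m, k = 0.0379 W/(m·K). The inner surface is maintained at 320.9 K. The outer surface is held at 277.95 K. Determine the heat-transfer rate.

Series thermal resistances, inner to outer:
  R_stainless steel = (1/3.65 − 1/3.67)/(4πk) = 0.001493/(4π·15.0) = 7.921×10^-6 K/W
  R_cellular glass = (1/3.67 − 1/4.07)/(4πk) = 0.02678/(4π·0.0564) = 0.03778 K/W
  R_cork board = (1/4.07 − 1/4.26)/(4πk) = 0.01096/(4π·0.0379) = 0.02301 K/W
ΣR = 7.921×10^-6 + 0.03778 + 0.02301 = 0.06080 K/W
Q = ΔT/ΣR = (320.9 K − 277.95 K)/0.06080 = 706 W

Q = 706 W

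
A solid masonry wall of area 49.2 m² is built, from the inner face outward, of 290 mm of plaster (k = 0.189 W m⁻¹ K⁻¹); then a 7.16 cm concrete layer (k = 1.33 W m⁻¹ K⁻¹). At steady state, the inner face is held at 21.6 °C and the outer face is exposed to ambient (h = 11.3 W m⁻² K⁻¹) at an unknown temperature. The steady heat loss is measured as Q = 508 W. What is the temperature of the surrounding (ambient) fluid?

T_out = 4.29 °C

Sum the resistances:
  R_plaster = L/(kA) = 0.290/(0.189·49.2) = 0.03119 K/W
  R_concrete = L/(kA) = 0.0716/(1.33·49.2) = 0.001094 K/W
  R_conv,out = 1/(hA) = 1/(11.3·49.2) = 0.001799 K/W
ΣR = 0.03408 K/W
ΔT = Q·ΣR = 508 × 0.03408 = 17.31 K
Heat flows outward, so T_out = T_in − ΔT = 21.6 − 17.31 = 4.29 °C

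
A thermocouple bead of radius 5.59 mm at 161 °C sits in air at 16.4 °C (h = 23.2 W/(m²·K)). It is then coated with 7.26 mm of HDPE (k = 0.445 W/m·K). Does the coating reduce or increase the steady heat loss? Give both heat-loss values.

increases: 1.32 → 3.72 W

Critical radius for a sphere: r_cr = 2k/h = 0.0384 m = 3.84 cm.
Outer radius after coating: r₂ = 0.00559 + 0.00726 = 0.01285 m.
Since r₁ < r_cr and r₂ ≤ r_cr, the coating moves toward the maximum at r_cr — heat loss rises.
Bare: R = 1/(4πr₁²h) = 109.8 K/W; Q = 144.6/109.8 = 1.32 W.
Coated: R = R_cond + R_conv = 38.85 K/W; Q = 144.6/38.85 = 3.72 W.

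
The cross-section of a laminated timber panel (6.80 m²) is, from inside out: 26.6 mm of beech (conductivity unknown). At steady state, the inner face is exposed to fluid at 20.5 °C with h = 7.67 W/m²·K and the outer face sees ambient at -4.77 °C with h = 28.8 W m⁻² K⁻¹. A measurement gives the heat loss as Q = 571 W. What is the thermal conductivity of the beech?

k = 0.196 W/m·K

ΣR = ΔT/Q = |20.5 − -4.77|/571 = 0.04426 K/W
Known resistances:
  R_conv,in = 1/(hA) = 1/(7.67·6.80) = 0.01917 K/W
  R_conv,out = 1/(hA) = 1/(28.8·6.80) = 0.005106 K/W
R_beech = ΣR − ΣR_known = 0.04426 − 0.02428 = 0.01998 K/W
L/(kA) = 0.01998 ⇒ k = 0.0266/(0.01998·6.80) = 0.196 W/m·K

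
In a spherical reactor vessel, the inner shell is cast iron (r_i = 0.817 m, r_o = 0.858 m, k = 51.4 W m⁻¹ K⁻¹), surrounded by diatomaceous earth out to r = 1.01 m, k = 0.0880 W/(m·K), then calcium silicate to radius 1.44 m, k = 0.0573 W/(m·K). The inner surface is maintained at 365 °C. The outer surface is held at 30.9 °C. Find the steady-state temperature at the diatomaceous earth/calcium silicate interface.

T = 272 °C

Resistance network (inner→outer):
  R_cast iron = (1/0.817 − 1/0.858)/(4πk) = 0.05849/(4π·51.4) = 9.055×10^-5 K/W
  R_diatomaceous earth = (1/0.858 − 1/1.01)/(4πk) = 0.1754/(4π·0.0880) = 0.1586 K/W
  R_calcium silicate = (1/1.01 − 1/1.44)/(4πk) = 0.2957/(4π·0.0573) = 0.4106 K/W
ΣR = 9.055×10^-5 + 0.1586 + 0.4106 = 0.5693 K/W
Q = ΔT/ΣR = (365 °C − 30.9 °C)/0.5693 = 586.9 W
From the inner boundary to the diatomaceous earth/calcium silicate interface, ΣR_partial = 0.1587 K/W.
T_interface = T_in − Q·ΣR_partial = 365 °C − (586.9)(0.1587) = 272 °C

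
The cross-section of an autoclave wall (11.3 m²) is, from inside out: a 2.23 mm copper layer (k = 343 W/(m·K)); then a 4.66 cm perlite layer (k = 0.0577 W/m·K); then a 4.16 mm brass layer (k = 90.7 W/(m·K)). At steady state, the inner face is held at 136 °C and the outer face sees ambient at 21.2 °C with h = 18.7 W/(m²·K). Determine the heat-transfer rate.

Series thermal resistances, inner to outer:
  R_copper = L/(kA) = 0.00223/(343·11.3) = 5.754×10^-7 K/W
  R_perlite = L/(kA) = 0.0466/(0.0577·11.3) = 0.07147 K/W
  R_brass = L/(kA) = 0.00416/(90.7·11.3) = 4.059×10^-6 K/W
  R_conv,out = 1/(hA) = 1/(18.7·11.3) = 0.004732 K/W
ΣR = 5.754×10^-7 + 0.07147 + 4.059×10^-6 + 0.004732 = 0.07621 K/W
Q = ΔT/ΣR = (136 °C − 21.2 °C)/0.07621 = 1510 W

Q = 1510 W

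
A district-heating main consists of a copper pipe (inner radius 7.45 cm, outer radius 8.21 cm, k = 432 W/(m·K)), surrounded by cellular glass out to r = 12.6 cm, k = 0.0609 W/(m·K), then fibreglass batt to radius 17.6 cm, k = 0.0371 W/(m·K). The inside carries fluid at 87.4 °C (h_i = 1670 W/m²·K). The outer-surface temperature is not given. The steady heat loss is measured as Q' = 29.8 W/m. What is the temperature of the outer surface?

T_out = 11.3 °C

Series resistances:
  R'_conv,in = 1/(2πr h) = 1/(2π·0.0745·1670) = 0.001279 m·K/W
  R'_copper = ln(0.0821/0.0745)/(2πk) = 0.09714/(2π·432) = 3.579×10^-5 m·K/W
  R'_cellular glass = ln(0.126/0.0821)/(2πk) = 0.4283/(2π·0.0609) = 1.119 m·K/W
  R'_fibreglass batt = ln(0.176/0.126)/(2πk) = 0.3342/(2π·0.0371) = 1.434 m·K/W
ΣR = 2.554 m·K/W
ΔT = Q'·ΣR = 29.8 × 2.554 = 76.11 K
Heat flows outward, so T_out = T_in − ΔT = 87.4 − 76.11 = 11.3 °C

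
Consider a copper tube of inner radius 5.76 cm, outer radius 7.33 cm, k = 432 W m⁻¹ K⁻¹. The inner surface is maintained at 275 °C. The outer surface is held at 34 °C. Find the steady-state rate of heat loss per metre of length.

Q' = 2πk·ΔT/ln(r₂/r₁) = 2π × 432 × 241 / ln(0.0733/0.0576) = 2.71×10^6 W/m

Q' = 2710 kW/m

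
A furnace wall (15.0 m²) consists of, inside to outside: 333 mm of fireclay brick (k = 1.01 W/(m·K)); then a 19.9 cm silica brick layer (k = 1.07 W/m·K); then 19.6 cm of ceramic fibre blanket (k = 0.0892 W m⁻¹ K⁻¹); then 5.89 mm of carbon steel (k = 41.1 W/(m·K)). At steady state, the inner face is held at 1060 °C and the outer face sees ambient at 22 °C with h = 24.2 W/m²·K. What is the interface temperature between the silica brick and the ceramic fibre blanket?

Treat each layer as a resistance in series:
  R_fireclay brick = L/(kA) = 0.333/(1.01·15.0) = 0.02198 K/W
  R_silica brick = L/(kA) = 0.199/(1.07·15.0) = 0.01240 K/W
  R_ceramic fibre blanket = L/(kA) = 0.196/(0.0892·15.0) = 0.1465 K/W
  R_carbon steel = L/(kA) = 0.00589/(41.1·15.0) = 9.554×10^-6 K/W
  R_conv,out = 1/(hA) = 1/(24.2·15.0) = 0.002755 K/W
ΣR = 0.02198 + 0.01240 + 0.1465 + 9.554×10^-6 + 0.002755 = 0.1836 K/W
Q = ΔT/ΣR = (1060 °C − 22 °C)/0.1836 = 5654 W
From the inner boundary to the silica brick/ceramic fibre blanket interface, ΣR_partial = 0.03438 K/W.
T_interface = T_in − Q·ΣR_partial = 1060 °C − (5654)(0.03438) = 866 °C

T = 866 °C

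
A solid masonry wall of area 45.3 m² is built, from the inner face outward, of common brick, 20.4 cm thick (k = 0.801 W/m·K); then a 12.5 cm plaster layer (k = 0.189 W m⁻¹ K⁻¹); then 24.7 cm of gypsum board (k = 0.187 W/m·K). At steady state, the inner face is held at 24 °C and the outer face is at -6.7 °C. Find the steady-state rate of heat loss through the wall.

Q = 622 W

Series thermal resistances, inner to outer:
  R_common brick = L/(kA) = 0.204/(0.801·45.3) = 0.005622 K/W
  R_plaster = L/(kA) = 0.125/(0.189·45.3) = 0.01460 K/W
  R_gypsum board = L/(kA) = 0.247/(0.187·45.3) = 0.02916 K/W
ΣR = 0.005622 + 0.01460 + 0.02916 = 0.04938 K/W
Q = ΔT/ΣR = (24 °C − -6.7 °C)/0.04938 = 622 W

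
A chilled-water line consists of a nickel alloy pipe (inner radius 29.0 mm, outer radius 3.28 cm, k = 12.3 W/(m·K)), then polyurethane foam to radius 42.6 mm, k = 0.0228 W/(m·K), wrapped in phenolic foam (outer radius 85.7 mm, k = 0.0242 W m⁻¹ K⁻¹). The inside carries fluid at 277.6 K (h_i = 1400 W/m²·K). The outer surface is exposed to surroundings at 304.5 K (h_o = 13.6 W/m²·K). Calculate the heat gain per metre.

Resistance network (inner→outer):
  R'_conv,in = 1/(2πr h) = 1/(2π·0.0290·1400) = 0.003920 m·K/W
  R'_nickel alloy = ln(0.0328/0.0290)/(2πk) = 0.1231/(2π·12.3) = 0.001593 m·K/W
  R'_polyurethane foam = ln(0.0426/0.0328)/(2πk) = 0.2614/(2π·0.0228) = 1.825 m·K/W
  R'_phenolic foam = ln(0.0857/0.0426)/(2πk) = 0.6990/(2π·0.0242) = 4.597 m·K/W
  R'_conv,out = 1/(2πr h) = 1/(2π·0.0857·13.6) = 0.1366 m·K/W
ΣR = 0.003920 + 0.001593 + 1.825 + 4.597 + 0.1366 = 6.564 m·K/W
Q' = ΔT/ΣR = (277.6 K − 304.5 K)/6.564 = -4.10 W/m
(Negative Q' ⇒ heat flows inward; heat gain = 4.10 W/m.)

Q' = 4.10 W/m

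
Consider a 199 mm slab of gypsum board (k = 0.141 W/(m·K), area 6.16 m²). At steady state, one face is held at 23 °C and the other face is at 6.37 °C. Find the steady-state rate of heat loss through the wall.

Q = kA·ΔT/L = 0.141 × 6.16 × |23 °C − 6.37 °C| / 0.199 = 72.6 W

Q = 72.6 W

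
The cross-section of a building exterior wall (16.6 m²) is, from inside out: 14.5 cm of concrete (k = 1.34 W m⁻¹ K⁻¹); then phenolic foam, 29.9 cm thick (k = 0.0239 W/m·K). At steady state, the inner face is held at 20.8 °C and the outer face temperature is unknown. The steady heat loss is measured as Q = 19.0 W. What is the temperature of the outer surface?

Series resistances:
  R_concrete = L/(kA) = 0.145/(1.34·16.6) = 0.006519 K/W
  R_phenolic foam = L/(kA) = 0.299/(0.0239·16.6) = 0.7536 K/W
ΣR = 0.7602 K/W
ΔT = Q·ΣR = 19.0 × 0.7602 = 14.44 K
Heat flows outward, so T_out = T_in − ΔT = 20.8 − 14.44 = 6.36 °C

T_out = 6.36 °C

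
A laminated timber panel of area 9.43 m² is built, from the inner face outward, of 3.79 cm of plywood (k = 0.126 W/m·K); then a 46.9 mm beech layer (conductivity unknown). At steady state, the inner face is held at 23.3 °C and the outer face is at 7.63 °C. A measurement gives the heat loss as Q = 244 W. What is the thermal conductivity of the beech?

ΣR = ΔT/Q = |23.3 − 7.63|/244 = 0.06422 K/W
Known resistances:
  R_plywood = L/(kA) = 0.0379/(0.126·9.43) = 0.03190 K/W
R_beech = ΣR − ΣR_known = 0.06422 − 0.03190 = 0.03232 K/W
L/(kA) = 0.03232 ⇒ k = 0.0469/(0.03232·9.43) = 0.154 W/m·K

k = 0.154 W/m·K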